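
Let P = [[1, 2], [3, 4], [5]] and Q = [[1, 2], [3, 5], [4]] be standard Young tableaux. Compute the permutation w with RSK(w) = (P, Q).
3 5 4 1 2

Reverse RSK: for i = n, n-1, ..., 1, locate i in Q, remove the corresponding corner cell from P, and reverse-bump its entry up through P; the value ejected from row 1 is w(i).

So w = 3 5 4 1 2.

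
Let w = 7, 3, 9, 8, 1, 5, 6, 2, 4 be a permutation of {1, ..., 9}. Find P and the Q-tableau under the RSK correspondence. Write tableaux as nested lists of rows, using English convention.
Insert each entry of the permutation into P by Schensted row insertion, recording in Q the position of each new cell.

Insert 7: appended to row 1. P = [[7]].
Insert 3: 3 bumps 7 from row 1; 7 starts row 2. P = [[3], [7]].
Insert 9: appended to row 1. P = [[3, 9], [7]].
Insert 8: 8 bumps 9 from row 1; 9 appends to row 2. P = [[3, 8], [7, 9]].
Insert 1: 1 bumps 3 from row 1; 3 bumps 7 from row 2; 7 starts row 3. P = [[1, 8], [3, 9], [7]].
Insert 5: 5 bumps 8 from row 1; 8 bumps 9 from row 2; 9 appends to row 3. P = [[1, 5], [3, 8], [7, 9]].
Insert 6: appended to row 1. P = [[1, 5, 6], [3, 8], [7, 9]].
Insert 2: 2 bumps 5 from row 1; 5 bumps 8 from row 2; 8 bumps 9 from row 3; 9 starts row 4. P = [[1, 2, 6], [3, 5], [7, 8], [9]].
Insert 4: 4 bumps 6 from row 1; 6 appends to row 2. P = [[1, 2, 4], [3, 5, 6], [7, 8], [9]].

So P = [[1, 2, 4], [3, 5, 6], [7, 8], [9]], Q = [[1, 3, 7], [2, 4, 9], [5, 6], [8]].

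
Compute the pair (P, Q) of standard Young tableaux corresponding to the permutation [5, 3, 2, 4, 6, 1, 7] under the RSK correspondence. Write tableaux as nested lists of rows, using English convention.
P = [[1, 4, 6, 7], [2], [3], [5]], Q = [[1, 4, 5, 7], [2], [3], [6]]

Insert each entry of the permutation into P by Schensted row insertion, recording in Q the position of each new cell.

Insert 5: appended to row 1. P = [[5]].
Insert 3: 3 bumps 5 from row 1; 5 starts row 2. P = [[3], [5]].
Insert 2: 2 bumps 3 from row 1; 3 bumps 5 from row 2; 5 starts row 3. P = [[2], [3], [5]].
Insert 4: appended to row 1. P = [[2, 4], [3], [5]].
Insert 6: appended to row 1. P = [[2, 4, 6], [3], [5]].
Insert 1: 1 bumps 2 from row 1; 2 bumps 3 from row 2; 3 bumps 5 from row 3; 5 starts row 4. P = [[1, 4, 6], [2], [3], [5]].
Insert 7: appended to row 1. P = [[1, 4, 6, 7], [2], [3], [5]].

So P = [[1, 4, 6, 7], [2], [3], [5]], Q = [[1, 4, 5, 7], [2], [3], [6]].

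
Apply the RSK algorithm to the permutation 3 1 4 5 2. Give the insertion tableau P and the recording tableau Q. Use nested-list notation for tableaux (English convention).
P = [[1, 2, 5], [3, 4]], Q = [[1, 3, 4], [2, 5]]

Insert each entry of the permutation into P by Schensted row insertion, recording in Q the position of each new cell.

Insert 3: appended to row 1. P = [[3]].
Insert 1: 1 bumps 3 from row 1; 3 starts row 2. P = [[1], [3]].
Insert 4: appended to row 1. P = [[1, 4], [3]].
Insert 5: appended to row 1. P = [[1, 4, 5], [3]].
Insert 2: 2 bumps 4 from row 1; 4 appends to row 2. P = [[1, 2, 5], [3, 4]].

So P = [[1, 2, 5], [3, 4]], Q = [[1, 3, 4], [2, 5]].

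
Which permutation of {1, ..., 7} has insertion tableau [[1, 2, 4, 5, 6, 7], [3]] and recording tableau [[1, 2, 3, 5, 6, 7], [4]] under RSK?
Reverse the RSK construction: for i from n down to 1, find the cell of Q containing i, remove the entry at that cell from P, and reverse-bump it up through P; the value ejected from row 1 is w(i).

Step i=7: Q has 7 at row 1, column 6; remove that cell from P, ejecting 7. So w(7) = 7. P is now [[1, 2, 4, 5, 6], [3]].
Step i=6: Q has 6 at row 1, column 5; remove that cell from P, ejecting 6. So w(6) = 6. P is now [[1, 2, 4, 5], [3]].
Step i=5: Q has 5 at row 1, column 4; remove that cell from P, ejecting 5. So w(5) = 5. P is now [[1, 2, 4], [3]].
Step i=4: Q has 4 at row 2, column 1; remove 3 from row 2 of P and reverse-bump: 3 enters row 1 and ejects 2. So w(4) = 2. P is now [[1, 3, 4]].
Step i=3: Q has 3 at row 1, column 3; remove that cell from P, ejecting 4. So w(3) = 4. P is now [[1, 3]].
Step i=2: Q has 2 at row 1, column 2; remove that cell from P, ejecting 3. So w(2) = 3. P is now [[1]].
Step i=1: Q has 1 at row 1, column 1; remove that cell from P, ejecting 1. So w(1) = 1. P is now [].

So w = 1 3 4 2 5 6 7.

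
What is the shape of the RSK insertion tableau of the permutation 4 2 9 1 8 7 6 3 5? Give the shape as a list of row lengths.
[3, 2, 2, 1, 1]

Row-insert each entry into an empty tableau.

After inserting 4: P = [[4]].
After inserting 2: P = [[2], [4]].
After inserting 9: P = [[2, 9], [4]].
After inserting 1: P = [[1, 9], [2], [4]].
After inserting 8: P = [[1, 8], [2, 9], [4]].
After inserting 7: P = [[1, 7], [2, 8], [4, 9]].
After inserting 6: P = [[1, 6], [2, 7], [4, 8], [9]].
After inserting 3: P = [[1, 3], [2, 6], [4, 7], [8], [9]].
After inserting 5: P = [[1, 3, 5], [2, 6], [4, 7], [8], [9]].

The final insertion tableau P = [[1, 3, 5], [2, 6], [4, 7], [8], [9]] has shape [3, 2, 2, 1, 1].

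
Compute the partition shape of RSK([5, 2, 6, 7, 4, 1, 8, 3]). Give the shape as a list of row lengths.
[4, 2, 2]

Row-insert each entry into an empty tableau.

After inserting 5: P = [[5]].
After inserting 2: P = [[2], [5]].
After inserting 6: P = [[2, 6], [5]].
After inserting 7: P = [[2, 6, 7], [5]].
After inserting 4: P = [[2, 4, 7], [5, 6]].
After inserting 1: P = [[1, 4, 7], [2, 6], [5]].
After inserting 8: P = [[1, 4, 7, 8], [2, 6], [5]].
After inserting 3: P = [[1, 3, 7, 8], [2, 4], [5, 6]].

The final insertion tableau P = [[1, 3, 7, 8], [2, 4], [5, 6]] has shape [4, 2, 2].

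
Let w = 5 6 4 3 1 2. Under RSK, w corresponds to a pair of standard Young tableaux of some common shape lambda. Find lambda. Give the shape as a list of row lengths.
Row-insert each entry into an empty tableau.

After inserting 5: P = [[5]].
After inserting 6: P = [[5, 6]].
After inserting 4: P = [[4, 6], [5]].
After inserting 3: P = [[3, 6], [4], [5]].
After inserting 1: P = [[1, 6], [3], [4], [5]].
After inserting 2: P = [[1, 2], [3, 6], [4], [5]].

The final insertion tableau P = [[1, 2], [3, 6], [4], [5]] has shape [2, 2, 1, 1].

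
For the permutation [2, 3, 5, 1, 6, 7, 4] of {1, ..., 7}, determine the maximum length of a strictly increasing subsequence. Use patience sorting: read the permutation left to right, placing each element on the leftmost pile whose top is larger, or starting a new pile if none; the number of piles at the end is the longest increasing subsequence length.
2: new pile. tops = [2]
3: new pile. tops = [2, 3]
5: new pile. tops = [2, 3, 5]
1: onto pile 1 (replacing 2). tops = [1, 3, 5]
6: new pile. tops = [1, 3, 5, 6]
7: new pile. tops = [1, 3, 5, 6, 7]
4: onto pile 3 (replacing 5). tops = [1, 3, 4, 6, 7]

5 piles, so the longest increasing subsequence has length 5.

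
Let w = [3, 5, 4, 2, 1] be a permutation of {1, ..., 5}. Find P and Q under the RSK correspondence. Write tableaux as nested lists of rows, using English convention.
P = [[1, 4], [2], [3], [5]], Q = [[1, 2], [3], [4], [5]]

Insert each entry of the permutation into P by Schensted row insertion, recording in Q the position of each new cell.

Insert 3: appended to row 1. P = [[3]].
Insert 5: appended to row 1. P = [[3, 5]].
Insert 4: 4 bumps 5 from row 1; 5 starts row 2. P = [[3, 4], [5]].
Insert 2: 2 bumps 3 from row 1; 3 bumps 5 from row 2; 5 starts row 3. P = [[2, 4], [3], [5]].
Insert 1: 1 bumps 2 from row 1; 2 bumps 3 from row 2; 3 bumps 5 from row 3; 5 starts row 4. P = [[1, 4], [2], [3], [5]].

So P = [[1, 4], [2], [3], [5]], Q = [[1, 2], [3], [4], [5]].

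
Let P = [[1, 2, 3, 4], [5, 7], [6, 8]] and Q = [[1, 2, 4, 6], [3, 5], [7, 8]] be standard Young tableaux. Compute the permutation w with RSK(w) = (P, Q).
Reverse the RSK construction: for i from n down to 1, find the cell of Q containing i, remove the entry at that cell from P, and reverse-bump it up through P; the value ejected from row 1 is w(i).

Step i=8: Q has 8 at row 3, column 2; remove 8 from row 3 of P and reverse-bump: 8 enters row 2 and ejects 7; 7 enters row 1 and ejects 4. So w(8) = 4. P is now [[1, 2, 3, 7], [5, 8], [6]].
Step i=7: Q has 7 at row 3, column 1; remove 6 from row 3 of P and reverse-bump: 6 enters row 2 and ejects 5; 5 enters row 1 and ejects 3. So w(7) = 3. P is now [[1, 2, 5, 7], [6, 8]].
Step i=6: Q has 6 at row 1, column 4; remove that cell from P, ejecting 7. So w(6) = 7. P is now [[1, 2, 5], [6, 8]].
Step i=5: Q has 5 at row 2, column 2; remove 8 from row 2 of P and reverse-bump: 8 enters row 1 and ejects 5. So w(5) = 5. P is now [[1, 2, 8], [6]].
Step i=4: Q has 4 at row 1, column 3; remove that cell from P, ejecting 8. So w(4) = 8. P is now [[1, 2], [6]].
Step i=3: Q has 3 at row 2, column 1; remove 6 from row 2 of P and reverse-bump: 6 enters row 1 and ejects 2. So w(3) = 2. P is now [[1, 6]].
Step i=2: Q has 2 at row 1, column 2; remove that cell from P, ejecting 6. So w(2) = 6. P is now [[1]].
Step i=1: Q has 1 at row 1, column 1; remove that cell from P, ejecting 1. So w(1) = 1. P is now [].

So w = 1 6 2 8 5 7 3 4.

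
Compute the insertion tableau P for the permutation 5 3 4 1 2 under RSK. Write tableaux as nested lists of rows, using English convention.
P = [[1, 2], [3, 4], [5]]

Insert 5: appended to row 1. P = [[5]].
Insert 3: 3 bumps 5 from row 1; 5 starts row 2. P = [[3], [5]].
Insert 4: appended to row 1. P = [[3, 4], [5]].
Insert 1: 1 bumps 3 from row 1; 3 bumps 5 from row 2; 5 starts row 3. P = [[1, 4], [3], [5]].
Insert 2: 2 bumps 4 from row 1; 4 appends to row 2. P = [[1, 2], [3, 4], [5]].

So P = [[1, 2], [3, 4], [5]].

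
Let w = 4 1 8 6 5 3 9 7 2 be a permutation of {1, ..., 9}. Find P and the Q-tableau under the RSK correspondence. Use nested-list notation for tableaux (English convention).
P = [[1, 2, 7], [3, 5, 9], [4], [6], [8]], Q = [[1, 3, 7], [2, 4, 8], [5], [6], [9]]

Insert each entry of the permutation into P by Schensted row insertion, recording in Q the position of each new cell.

Insert 4: appended to row 1. P = [[4]], Q = [[1]].
Insert 1: 1 bumps 4 from row 1; 4 starts row 2. P = [[1], [4]], Q = [[1], [2]].
Insert 8: appended to row 1. P = [[1, 8], [4]], Q = [[1, 3], [2]].
Insert 6: 6 bumps 8 from row 1; 8 appends to row 2. P = [[1, 6], [4, 8]], Q = [[1, 3], [2, 4]].
Insert 5: 5 bumps 6 from row 1; 6 bumps 8 from row 2; 8 starts row 3. P = [[1, 5], [4, 6], [8]], Q = [[1, 3], [2, 4], [5]].
Insert 3: 3 bumps 5 from row 1; 5 bumps 6 from row 2; 6 bumps 8 from row 3; 8 starts row 4. P = [[1, 3], [4, 5], [6], [8]], Q = [[1, 3], [2, 4], [5], [6]].
Insert 9: appended to row 1. P = [[1, 3, 9], [4, 5], [6], [8]], Q = [[1, 3, 7], [2, 4], [5], [6]].
Insert 7: 7 bumps 9 from row 1; 9 appends to row 2. P = [[1, 3, 7], [4, 5, 9], [6], [8]], Q = [[1, 3, 7], [2, 4, 8], [5], [6]].
Insert 2: 2 bumps 3 from row 1; 3 bumps 4 from row 2; 4 bumps 6 from row 3; 6 bumps 8 from row 4; 8 starts row 5. P = [[1, 2, 7], [3, 5, 9], [4], [6], [8]], Q = [[1, 3, 7], [2, 4, 8], [5], [6], [9]].

So P = [[1, 2, 7], [3, 5, 9], [4], [6], [8]], Q = [[1, 3, 7], [2, 4, 8], [5], [6], [9]].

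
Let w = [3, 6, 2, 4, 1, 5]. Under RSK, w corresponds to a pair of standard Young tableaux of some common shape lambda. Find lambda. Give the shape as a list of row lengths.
[3, 2, 1]

RSK row insertion gives P = [[1, 4, 5], [2, 6], [3]], which has shape [3, 2, 1].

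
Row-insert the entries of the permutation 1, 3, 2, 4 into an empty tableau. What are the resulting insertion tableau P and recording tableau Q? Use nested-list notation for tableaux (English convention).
P = [[1, 2, 4], [3]], Q = [[1, 2, 4], [3]]

Insert each entry of the permutation into P by Schensted row insertion, recording in Q the position of each new cell.

Insert 1: appended to row 1. P = [[1]].
Insert 3: appended to row 1. P = [[1, 3]].
Insert 2: 2 bumps 3 from row 1; 3 starts row 2. P = [[1, 2], [3]].
Insert 4: appended to row 1. P = [[1, 2, 4], [3]].

So P = [[1, 2, 4], [3]], Q = [[1, 2, 4], [3]].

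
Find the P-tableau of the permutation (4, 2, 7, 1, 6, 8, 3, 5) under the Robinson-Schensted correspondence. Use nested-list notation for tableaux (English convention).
After inserting 4: P = [[4]].
After inserting 2: P = [[2], [4]].
After inserting 7: P = [[2, 7], [4]].
After inserting 1: P = [[1, 7], [2], [4]].
After inserting 6: P = [[1, 6], [2, 7], [4]].
After inserting 8: P = [[1, 6, 8], [2, 7], [4]].
After inserting 3: P = [[1, 3, 8], [2, 6], [4, 7]].
After inserting 5: P = [[1, 3, 5], [2, 6, 8], [4, 7]].

So P = [[1, 3, 5], [2, 6, 8], [4, 7]].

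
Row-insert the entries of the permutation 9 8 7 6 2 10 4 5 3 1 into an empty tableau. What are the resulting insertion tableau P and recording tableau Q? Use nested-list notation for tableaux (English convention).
Insert each entry of the permutation into P by Schensted row insertion, recording in Q the position of each new cell.

Insert 9: appended to row 1. P = [[9]], Q = [[1]].
Insert 8: 8 bumps 9 from row 1; 9 starts row 2. P = [[8], [9]], Q = [[1], [2]].
Insert 7: 7 bumps 8 from row 1; 8 bumps 9 from row 2; 9 starts row 3. P = [[7], [8], [9]], Q = [[1], [2], [3]].
Insert 6: 6 bumps 7 from row 1; 7 bumps 8 from row 2; 8 bumps 9 from row 3; 9 starts row 4. P = [[6], [7], [8], [9]], Q = [[1], [2], [3], [4]].
Insert 2: 2 bumps 6 from row 1; 6 bumps 7 from row 2; 7 bumps 8 from row 3; 8 bumps 9 from row 4; 9 starts row 5. P = [[2], [6], [7], [8], [9]], Q = [[1], [2], [3], [4], [5]].
Insert 10: appended to row 1. P = [[2, 10], [6], [7], [8], [9]], Q = [[1, 6], [2], [3], [4], [5]].
Insert 4: 4 bumps 10 from row 1; 10 appends to row 2. P = [[2, 4], [6, 10], [7], [8], [9]], Q = [[1, 6], [2, 7], [3], [4], [5]].
Insert 5: appended to row 1. P = [[2, 4, 5], [6, 10], [7], [8], [9]], Q = [[1, 6, 8], [2, 7], [3], [4], [5]].
Insert 3: 3 bumps 4 from row 1; 4 bumps 6 from row 2; 6 bumps 7 from row 3; 7 bumps 8 from row 4; 8 bumps 9 from row 5; 9 starts row 6. P = [[2, 3, 5], [4, 10], [6], [7], [8], [9]], Q = [[1, 6, 8], [2, 7], [3], [4], [5], [9]].
Insert 1: 1 bumps 2 from row 1; 2 bumps 4 from row 2; 4 bumps 6 from row 3; 6 bumps 7 from row 4; 7 bumps 8 from row 5; 8 bumps 9 from row 6; 9 starts row 7. P = [[1, 3, 5], [2, 10], [4], [6], [7], [8], [9]], Q = [[1, 6, 8], [2, 7], [3], [4], [5], [9], [10]].

So P = [[1, 3, 5], [2, 10], [4], [6], [7], [8], [9]], Q = [[1, 6, 8], [2, 7], [3], [4], [5], [9], [10]].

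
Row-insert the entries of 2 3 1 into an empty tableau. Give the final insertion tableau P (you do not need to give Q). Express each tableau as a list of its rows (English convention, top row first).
Insert 2: appended to row 1. P = [[2]].
Insert 3: appended to row 1. P = [[2, 3]].
Insert 1: 1 bumps 2 from row 1; 2 starts row 2. P = [[1, 3], [2]].

So P = [[1, 3], [2]].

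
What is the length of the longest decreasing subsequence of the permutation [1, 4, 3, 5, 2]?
3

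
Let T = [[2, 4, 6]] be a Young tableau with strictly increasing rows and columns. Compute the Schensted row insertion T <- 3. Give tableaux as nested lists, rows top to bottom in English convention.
In row 1, 3 replaces 4 (the leftmost entry greater than 3); 4 is bumped to row 2. 4 starts a new row 2. The new tableau is [[2, 3, 6], [4]].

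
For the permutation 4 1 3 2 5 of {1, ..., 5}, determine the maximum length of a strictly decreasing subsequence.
3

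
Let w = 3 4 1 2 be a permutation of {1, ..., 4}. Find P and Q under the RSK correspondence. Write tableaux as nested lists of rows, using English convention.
P = [[1, 2], [3, 4]], Q = [[1, 2], [3, 4]]

Insert each entry of the permutation into P by Schensted row insertion, recording in Q the position of each new cell.

After inserting 3: P = [[3]].
After inserting 4: P = [[3, 4]].
After inserting 1: P = [[1, 4], [3]].
After inserting 2: P = [[1, 2], [3, 4]].

So P = [[1, 2], [3, 4]], Q = [[1, 2], [3, 4]].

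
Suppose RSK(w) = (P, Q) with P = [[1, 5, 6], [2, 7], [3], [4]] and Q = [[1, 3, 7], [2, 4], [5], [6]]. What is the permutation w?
4 3 7 5 2 1 6

Reverse RSK: for i = n, n-1, ..., 1, locate i in Q, remove the corresponding corner cell from P, and reverse-bump its entry up through P; the value ejected from row 1 is w(i).

So w = 4 3 7 5 2 1 6.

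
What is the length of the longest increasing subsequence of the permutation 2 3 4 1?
3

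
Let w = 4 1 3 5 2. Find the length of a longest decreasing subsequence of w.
3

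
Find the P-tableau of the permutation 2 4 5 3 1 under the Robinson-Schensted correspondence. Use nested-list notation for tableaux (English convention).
Insert 2: appended to row 1. P = [[2]].
Insert 4: appended to row 1. P = [[2, 4]].
Insert 5: appended to row 1. P = [[2, 4, 5]].
Insert 3: 3 bumps 4 from row 1; 4 starts row 2. P = [[2, 3, 5], [4]].
Insert 1: 1 bumps 2 from row 1; 2 bumps 4 from row 2; 4 starts row 3. P = [[1, 3, 5], [2], [4]].

So P = [[1, 3, 5], [2], [4]].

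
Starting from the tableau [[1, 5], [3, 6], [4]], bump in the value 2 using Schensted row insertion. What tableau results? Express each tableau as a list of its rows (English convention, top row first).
In row 1, 2 replaces 5 (the leftmost entry greater than 2); 5 is bumped to row 2. In row 2, 5 replaces 6 (the leftmost entry greater than 5); 6 is bumped to row 3. 6 is appended to row 3. The new tableau is [[1, 2], [3, 5], [4, 6]].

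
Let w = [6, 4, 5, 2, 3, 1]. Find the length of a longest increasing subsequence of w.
2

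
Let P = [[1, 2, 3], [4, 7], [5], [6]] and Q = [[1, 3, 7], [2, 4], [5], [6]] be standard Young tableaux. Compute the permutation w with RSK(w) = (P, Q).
6 1 7 5 4 2 3

Reverse the RSK construction: for i from n down to 1, find the cell of Q containing i, remove the entry at that cell from P, and reverse-bump it up through P; the value ejected from row 1 is w(i).

Step i=7: Q has 7 at row 1, column 3; remove that cell from P, ejecting 3. So w(7) = 3. P is now [[1, 2], [4, 7], [5], [6]].
Step i=6: Q has 6 at row 4, column 1; remove 6 from row 4 of P and reverse-bump: 6 enters row 3 and ejects 5; 5 enters row 2 and ejects 4; 4 enters row 1 and ejects 2. So w(6) = 2. P is now [[1, 4], [5, 7], [6]].
Step i=5: Q has 5 at row 3, column 1; remove 6 from row 3 of P and reverse-bump: 6 enters row 2 and ejects 5; 5 enters row 1 and ejects 4. So w(5) = 4. P is now [[1, 5], [6, 7]].
Step i=4: Q has 4 at row 2, column 2; remove 7 from row 2 of P and reverse-bump: 7 enters row 1 and ejects 5. So w(4) = 5. P is now [[1, 7], [6]].
Step i=3: Q has 3 at row 1, column 2; remove that cell from P, ejecting 7. So w(3) = 7. P is now [[1], [6]].
Step i=2: Q has 2 at row 2, column 1; remove 6 from row 2 of P and reverse-bump: 6 enters row 1 and ejects 1. So w(2) = 1. P is now [[6]].
Step i=1: Q has 1 at row 1, column 1; remove that cell from P, ejecting 6. So w(1) = 6. P is now [].

So w = 6 1 7 5 4 2 3.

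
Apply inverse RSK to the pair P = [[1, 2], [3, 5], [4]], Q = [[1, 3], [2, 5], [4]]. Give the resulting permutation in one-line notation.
Reverse the RSK construction: for i from n down to 1, find the cell of Q containing i, remove the entry at that cell from P, and reverse-bump it up through P; the value ejected from row 1 is w(i).

Step i=5: Q has 5 at row 2, column 2; remove 5 from row 2 of P and reverse-bump: 5 enters row 1 and ejects 2. So w(5) = 2. P is now [[1, 5], [3], [4]].
Step i=4: Q has 4 at row 3, column 1; remove 4 from row 3 of P and reverse-bump: 4 enters row 2 and ejects 3; 3 enters row 1 and ejects 1. So w(4) = 1. P is now [[3, 5], [4]].
Step i=3: Q has 3 at row 1, column 2; remove that cell from P, ejecting 5. So w(3) = 5. P is now [[3], [4]].
Step i=2: Q has 2 at row 2, column 1; remove 4 from row 2 of P and reverse-bump: 4 enters row 1 and ejects 3. So w(2) = 3. P is now [[4]].
Step i=1: Q has 1 at row 1, column 1; remove that cell from P, ejecting 4. So w(1) = 4. P is now [].

So w = 4 3 5 1 2.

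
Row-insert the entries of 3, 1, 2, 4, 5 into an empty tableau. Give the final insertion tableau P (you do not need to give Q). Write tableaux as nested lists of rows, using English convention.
Insert 3: appended to row 1. P = [[3]].
Insert 1: 1 bumps 3 from row 1; 3 starts row 2. P = [[1], [3]].
Insert 2: appended to row 1. P = [[1, 2], [3]].
Insert 4: appended to row 1. P = [[1, 2, 4], [3]].
Insert 5: appended to row 1. P = [[1, 2, 4, 5], [3]].

So P = [[1, 2, 4, 5], [3]].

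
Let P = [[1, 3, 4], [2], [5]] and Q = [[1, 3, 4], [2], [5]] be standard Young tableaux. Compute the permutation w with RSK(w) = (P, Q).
Reverse the RSK construction: for i from n down to 1, find the cell of Q containing i, remove the entry at that cell from P, and reverse-bump it up through P; the value ejected from row 1 is w(i).

Step i=5: Q has 5 at row 3, column 1; remove 5 from row 3 of P and reverse-bump: 5 enters row 2 and ejects 2; 2 enters row 1 and ejects 1. So w(5) = 1. P is now [[2, 3, 4], [5]].
Step i=4: Q has 4 at row 1, column 3; remove that cell from P, ejecting 4. So w(4) = 4. P is now [[2, 3], [5]].
Step i=3: Q has 3 at row 1, column 2; remove that cell from P, ejecting 3. So w(3) = 3. P is now [[2], [5]].
Step i=2: Q has 2 at row 2, column 1; remove 5 from row 2 of P and reverse-bump: 5 enters row 1 and ejects 2. So w(2) = 2. P is now [[5]].
Step i=1: Q has 1 at row 1, column 1; remove that cell from P, ejecting 5. So w(1) = 5. P is now [].

So w = 5 2 3 4 1.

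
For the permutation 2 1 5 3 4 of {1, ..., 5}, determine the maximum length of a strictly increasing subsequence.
3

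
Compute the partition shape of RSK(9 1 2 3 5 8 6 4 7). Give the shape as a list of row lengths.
RSK row insertion gives P = [[1, 2, 3, 4, 6, 7], [5], [8], [9]], which has shape [6, 1, 1, 1].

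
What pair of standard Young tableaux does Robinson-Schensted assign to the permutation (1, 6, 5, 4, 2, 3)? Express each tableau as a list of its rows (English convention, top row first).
Insert each entry of the permutation into P by Schensted row insertion, recording in Q the position of each new cell.

Insert 1: appended to row 1. P = [[1]], Q = [[1]].
Insert 6: appended to row 1. P = [[1, 6]], Q = [[1, 2]].
Insert 5: 5 bumps 6 from row 1; 6 starts row 2. P = [[1, 5], [6]], Q = [[1, 2], [3]].
Insert 4: 4 bumps 5 from row 1; 5 bumps 6 from row 2; 6 starts row 3. P = [[1, 4], [5], [6]], Q = [[1, 2], [3], [4]].
Insert 2: 2 bumps 4 from row 1; 4 bumps 5 from row 2; 5 bumps 6 from row 3; 6 starts row 4. P = [[1, 2], [4], [5], [6]], Q = [[1, 2], [3], [4], [5]].
Insert 3: appended to row 1. P = [[1, 2, 3], [4], [5], [6]], Q = [[1, 2, 6], [3], [4], [5]].

So P = [[1, 2, 3], [4], [5], [6]], Q = [[1, 2, 6], [3], [4], [5]].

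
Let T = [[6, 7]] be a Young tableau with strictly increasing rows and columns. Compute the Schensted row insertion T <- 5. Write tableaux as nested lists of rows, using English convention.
[[5, 7], [6]]

In row 1, 5 replaces 6 (the leftmost entry greater than 5); 6 is bumped to row 2. 6 starts a new row 2. The new tableau is [[5, 7], [6]].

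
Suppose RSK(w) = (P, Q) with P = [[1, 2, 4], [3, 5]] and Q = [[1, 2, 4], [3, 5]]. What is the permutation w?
1 3 2 5 4

Reverse the RSK construction: for i from n down to 1, find the cell of Q containing i, remove the entry at that cell from P, and reverse-bump it up through P; the value ejected from row 1 is w(i).

Step i=5: Q has 5 at row 2, column 2; remove 5 from row 2 of P and reverse-bump: 5 enters row 1 and ejects 4. So w(5) = 4. P is now [[1, 2, 5], [3]].
Step i=4: Q has 4 at row 1, column 3; remove that cell from P, ejecting 5. So w(4) = 5. P is now [[1, 2], [3]].
Step i=3: Q has 3 at row 2, column 1; remove 3 from row 2 of P and reverse-bump: 3 enters row 1 and ejects 2. So w(3) = 2. P is now [[1, 3]].
Step i=2: Q has 2 at row 1, column 2; remove that cell from P, ejecting 3. So w(2) = 3. P is now [[1]].
Step i=1: Q has 1 at row 1, column 1; remove that cell from P, ejecting 1. So w(1) = 1. P is now [].

So w = 1 3 2 5 4.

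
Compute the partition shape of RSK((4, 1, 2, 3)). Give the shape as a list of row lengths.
Row-insert each entry into an empty tableau.

After inserting 4: P = [[4]].
After inserting 1: P = [[1], [4]].
After inserting 2: P = [[1, 2], [4]].
After inserting 3: P = [[1, 2, 3], [4]].

The final insertion tableau P = [[1, 2, 3], [4]] has shape [3, 1].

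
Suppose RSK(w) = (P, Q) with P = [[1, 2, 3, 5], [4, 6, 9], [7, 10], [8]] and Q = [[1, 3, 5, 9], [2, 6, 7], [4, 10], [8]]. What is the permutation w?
8 4 7 1 10 2 6 3 9 5

Reverse the RSK construction: for i from n down to 1, find the cell of Q containing i, remove the entry at that cell from P, and reverse-bump it up through P; the value ejected from row 1 is w(i).

Step i=10: Q has 10 at row 3, column 2; remove 10 from row 3 of P and reverse-bump: 10 enters row 2 and ejects 9; 9 enters row 1 and ejects 5. So w(10) = 5. P is now [[1, 2, 3, 9], [4, 6, 10], [7], [8]].
Step i=9: Q has 9 at row 1, column 4; remove that cell from P, ejecting 9. So w(9) = 9. P is now [[1, 2, 3], [4, 6, 10], [7], [8]].
Step i=8: Q has 8 at row 4, column 1; remove 8 from row 4 of P and reverse-bump: 8 enters row 3 and ejects 7; 7 enters row 2 and ejects 6; 6 enters row 1 and ejects 3. So w(8) = 3. P is now [[1, 2, 6], [4, 7, 10], [8]].
Step i=7: Q has 7 at row 2, column 3; remove 10 from row 2 of P and reverse-bump: 10 enters row 1 and ejects 6. So w(7) = 6. P is now [[1, 2, 10], [4, 7], [8]].
Step i=6: Q has 6 at row 2, column 2; remove 7 from row 2 of P and reverse-bump: 7 enters row 1 and ejects 2. So w(6) = 2. P is now [[1, 7, 10], [4], [8]].
Step i=5: Q has 5 at row 1, column 3; remove that cell from P, ejecting 10. So w(5) = 10. P is now [[1, 7], [4], [8]].
Step i=4: Q has 4 at row 3, column 1; remove 8 from row 3 of P and reverse-bump: 8 enters row 2 and ejects 4; 4 enters row 1 and ejects 1. So w(4) = 1. P is now [[4, 7], [8]].
Step i=3: Q has 3 at row 1, column 2; remove that cell from P, ejecting 7. So w(3) = 7. P is now [[4], [8]].
Step i=2: Q has 2 at row 2, column 1; remove 8 from row 2 of P and reverse-bump: 8 enters row 1 and ejects 4. So w(2) = 4. P is now [[8]].
Step i=1: Q has 1 at row 1, column 1; remove that cell from P, ejecting 8. So w(1) = 8. P is now [].

So w = 8 4 7 1 10 2 6 3 9 5.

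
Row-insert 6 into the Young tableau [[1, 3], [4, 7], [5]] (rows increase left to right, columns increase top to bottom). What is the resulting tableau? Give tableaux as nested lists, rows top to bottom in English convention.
6 is larger than every entry of row 1, so it is appended to row 1. The new tableau is [[1, 3, 6], [4, 7], [5]].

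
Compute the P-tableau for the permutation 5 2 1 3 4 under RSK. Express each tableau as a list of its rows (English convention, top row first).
After inserting 5: P = [[5]].
After inserting 2: P = [[2], [5]].
After inserting 1: P = [[1], [2], [5]].
After inserting 3: P = [[1, 3], [2], [5]].
After inserting 4: P = [[1, 3, 4], [2], [5]].

So P = [[1, 3, 4], [2], [5]].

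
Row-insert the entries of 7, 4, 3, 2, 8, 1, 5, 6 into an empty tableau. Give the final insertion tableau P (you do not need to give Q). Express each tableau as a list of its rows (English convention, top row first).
After inserting 7: P = [[7]].
After inserting 4: P = [[4], [7]].
After inserting 3: P = [[3], [4], [7]].
After inserting 2: P = [[2], [3], [4], [7]].
After inserting 8: P = [[2, 8], [3], [4], [7]].
After inserting 1: P = [[1, 8], [2], [3], [4], [7]].
After inserting 5: P = [[1, 5], [2, 8], [3], [4], [7]].
After inserting 6: P = [[1, 5, 6], [2, 8], [3], [4], [7]].

So P = [[1, 5, 6], [2, 8], [3], [4], [7]].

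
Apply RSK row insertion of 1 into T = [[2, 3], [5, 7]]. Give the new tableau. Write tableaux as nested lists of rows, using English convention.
In row 1, 1 replaces 2 (the leftmost entry greater than 1); 2 is bumped to row 2. In row 2, 2 replaces 5 (the leftmost entry greater than 2); 5 is bumped to row 3. 5 starts a new row 3. The new tableau is [[1, 3], [2, 7], [5]].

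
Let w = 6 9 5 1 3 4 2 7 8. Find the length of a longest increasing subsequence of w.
5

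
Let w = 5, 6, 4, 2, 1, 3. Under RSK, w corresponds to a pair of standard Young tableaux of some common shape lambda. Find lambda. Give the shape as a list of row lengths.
[2, 2, 1, 1]

RSK row insertion gives P = [[1, 3], [2, 6], [4], [5]], which has shape [2, 2, 1, 1].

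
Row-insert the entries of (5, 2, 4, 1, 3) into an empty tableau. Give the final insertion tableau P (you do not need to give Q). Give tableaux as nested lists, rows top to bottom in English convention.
Insert 5: appended to row 1. P = [[5]].
Insert 2: 2 bumps 5 from row 1; 5 starts row 2. P = [[2], [5]].
Insert 4: appended to row 1. P = [[2, 4], [5]].
Insert 1: 1 bumps 2 from row 1; 2 bumps 5 from row 2; 5 starts row 3. P = [[1, 4], [2], [5]].
Insert 3: 3 bumps 4 from row 1; 4 appends to row 2. P = [[1, 3], [2, 4], [5]].

So P = [[1, 3], [2, 4], [5]].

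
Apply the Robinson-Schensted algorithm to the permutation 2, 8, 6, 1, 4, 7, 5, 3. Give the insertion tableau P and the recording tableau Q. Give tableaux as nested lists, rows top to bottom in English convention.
P = [[1, 3, 5], [2, 4, 7], [6], [8]], Q = [[1, 2, 6], [3, 5, 7], [4], [8]]

Insert each entry of the permutation into P by Schensted row insertion, recording in Q the position of each new cell.

Insert 2: appended to row 1. P = [[2]], Q = [[1]].
Insert 8: appended to row 1. P = [[2, 8]], Q = [[1, 2]].
Insert 6: 6 bumps 8 from row 1; 8 starts row 2. P = [[2, 6], [8]], Q = [[1, 2], [3]].
Insert 1: 1 bumps 2 from row 1; 2 bumps 8 from row 2; 8 starts row 3. P = [[1, 6], [2], [8]], Q = [[1, 2], [3], [4]].
Insert 4: 4 bumps 6 from row 1; 6 appends to row 2. P = [[1, 4], [2, 6], [8]], Q = [[1, 2], [3, 5], [4]].
Insert 7: appended to row 1. P = [[1, 4, 7], [2, 6], [8]], Q = [[1, 2, 6], [3, 5], [4]].
Insert 5: 5 bumps 7 from row 1; 7 appends to row 2. P = [[1, 4, 5], [2, 6, 7], [8]], Q = [[1, 2, 6], [3, 5, 7], [4]].
Insert 3: 3 bumps 4 from row 1; 4 bumps 6 from row 2; 6 bumps 8 from row 3; 8 starts row 4. P = [[1, 3, 5], [2, 4, 7], [6], [8]], Q = [[1, 2, 6], [3, 5, 7], [4], [8]].

So P = [[1, 3, 5], [2, 4, 7], [6], [8]], Q = [[1, 2, 6], [3, 5, 7], [4], [8]].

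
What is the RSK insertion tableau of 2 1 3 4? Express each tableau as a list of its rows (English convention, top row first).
P = [[1, 3, 4], [2]]

Insert 2: appended to row 1. P = [[2]].
Insert 1: 1 bumps 2 from row 1; 2 starts row 2. P = [[1], [2]].
Insert 3: appended to row 1. P = [[1, 3], [2]].
Insert 4: appended to row 1. P = [[1, 3, 4], [2]].

So P = [[1, 3, 4], [2]].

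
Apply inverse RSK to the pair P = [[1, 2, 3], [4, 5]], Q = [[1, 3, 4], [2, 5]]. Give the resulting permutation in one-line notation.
4 1 2 5 3

Reverse RSK: for i = n, n-1, ..., 1, locate i in Q, remove the corresponding corner cell from P, and reverse-bump its entry up through P; the value ejected from row 1 is w(i).

So w = 4 1 2 5 3.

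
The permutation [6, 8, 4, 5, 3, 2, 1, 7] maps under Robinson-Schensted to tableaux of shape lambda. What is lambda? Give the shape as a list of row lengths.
[3, 2, 1, 1, 1]

RSK row insertion gives P = [[1, 5, 7], [2, 8], [3], [4], [6]], which has shape [3, 2, 1, 1, 1].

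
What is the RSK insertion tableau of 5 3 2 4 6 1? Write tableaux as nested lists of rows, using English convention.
Insert 5: appended to row 1. P = [[5]].
Insert 3: 3 bumps 5 from row 1; 5 starts row 2. P = [[3], [5]].
Insert 2: 2 bumps 3 from row 1; 3 bumps 5 from row 2; 5 starts row 3. P = [[2], [3], [5]].
Insert 4: appended to row 1. P = [[2, 4], [3], [5]].
Insert 6: appended to row 1. P = [[2, 4, 6], [3], [5]].
Insert 1: 1 bumps 2 from row 1; 2 bumps 3 from row 2; 3 bumps 5 from row 3; 5 starts row 4. P = [[1, 4, 6], [2], [3], [5]].

So P = [[1, 4, 6], [2], [3], [5]].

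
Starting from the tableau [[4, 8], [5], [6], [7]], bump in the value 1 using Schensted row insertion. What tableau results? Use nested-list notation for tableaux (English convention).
In row 1, 1 replaces 4 (the leftmost entry greater than 1); 4 is bumped to row 2. In row 2, 4 replaces 5 (the leftmost entry greater than 4); 5 is bumped to row 3. In row 3, 5 replaces 6 (the leftmost entry greater than 5); 6 is bumped to row 4. In row 4, 6 replaces 7 (the leftmost entry greater than 6); 7 is bumped to row 5. 7 starts a new row 5. The new tableau is [[1, 8], [4], [5], [6], [7]].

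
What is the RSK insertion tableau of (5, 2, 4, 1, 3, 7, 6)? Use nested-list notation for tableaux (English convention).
P = [[1, 3, 6], [2, 4, 7], [5]]

Insert 5: appended to row 1. P = [[5]].
Insert 2: 2 bumps 5 from row 1; 5 starts row 2. P = [[2], [5]].
Insert 4: appended to row 1. P = [[2, 4], [5]].
Insert 1: 1 bumps 2 from row 1; 2 bumps 5 from row 2; 5 starts row 3. P = [[1, 4], [2], [5]].
Insert 3: 3 bumps 4 from row 1; 4 appends to row 2. P = [[1, 3], [2, 4], [5]].
Insert 7: appended to row 1. P = [[1, 3, 7], [2, 4], [5]].
Insert 6: 6 bumps 7 from row 1; 7 appends to row 2. P = [[1, 3, 6], [2, 4, 7], [5]].

So P = [[1, 3, 6], [2, 4, 7], [5]].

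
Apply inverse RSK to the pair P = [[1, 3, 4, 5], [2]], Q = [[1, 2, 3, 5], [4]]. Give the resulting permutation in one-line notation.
Reverse the RSK construction: for i from n down to 1, find the cell of Q containing i, remove the entry at that cell from P, and reverse-bump it up through P; the value ejected from row 1 is w(i).

Step i=5: Q has 5 at row 1, column 4; remove that cell from P, ejecting 5. So w(5) = 5. P is now [[1, 3, 4], [2]].
Step i=4: Q has 4 at row 2, column 1; remove 2 from row 2 of P and reverse-bump: 2 enters row 1 and ejects 1. So w(4) = 1. P is now [[2, 3, 4]].
Step i=3: Q has 3 at row 1, column 3; remove that cell from P, ejecting 4. So w(3) = 4. P is now [[2, 3]].
Step i=2: Q has 2 at row 1, column 2; remove that cell from P, ejecting 3. So w(2) = 3. P is now [[2]].
Step i=1: Q has 1 at row 1, column 1; remove that cell from P, ejecting 2. So w(1) = 2. P is now [].

So w = 2 3 4 1 5.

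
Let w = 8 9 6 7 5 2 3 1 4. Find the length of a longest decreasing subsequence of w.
5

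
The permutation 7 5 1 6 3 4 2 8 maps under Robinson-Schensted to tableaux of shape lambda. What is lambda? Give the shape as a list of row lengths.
Row-insert each entry into an empty tableau.

After inserting 7: P = [[7]].
After inserting 5: P = [[5], [7]].
After inserting 1: P = [[1], [5], [7]].
After inserting 6: P = [[1, 6], [5], [7]].
After inserting 3: P = [[1, 3], [5, 6], [7]].
After inserting 4: P = [[1, 3, 4], [5, 6], [7]].
After inserting 2: P = [[1, 2, 4], [3, 6], [5], [7]].
After inserting 8: P = [[1, 2, 4, 8], [3, 6], [5], [7]].

The final insertion tableau P = [[1, 2, 4, 8], [3, 6], [5], [7]] has shape [4, 2, 1, 1].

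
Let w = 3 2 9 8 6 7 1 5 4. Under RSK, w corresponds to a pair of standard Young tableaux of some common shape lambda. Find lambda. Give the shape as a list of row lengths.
Row-insert each entry into an empty tableau.

After inserting 3: P = [[3]].
After inserting 2: P = [[2], [3]].
After inserting 9: P = [[2, 9], [3]].
After inserting 8: P = [[2, 8], [3, 9]].
After inserting 6: P = [[2, 6], [3, 8], [9]].
After inserting 7: P = [[2, 6, 7], [3, 8], [9]].
After inserting 1: P = [[1, 6, 7], [2, 8], [3], [9]].
After inserting 5: P = [[1, 5, 7], [2, 6], [3, 8], [9]].
After inserting 4: P = [[1, 4, 7], [2, 5], [3, 6], [8], [9]].

The final insertion tableau P = [[1, 4, 7], [2, 5], [3, 6], [8], [9]] has shape [3, 2, 2, 1, 1].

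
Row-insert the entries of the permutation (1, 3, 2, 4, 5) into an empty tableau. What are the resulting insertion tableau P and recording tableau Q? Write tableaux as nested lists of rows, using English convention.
P = [[1, 2, 4, 5], [3]], Q = [[1, 2, 4, 5], [3]]

Insert each entry of the permutation into P by Schensted row insertion, recording in Q the position of each new cell.

Insert 1: appended to row 1. P = [[1]].
Insert 3: appended to row 1. P = [[1, 3]].
Insert 2: 2 bumps 3 from row 1; 3 starts row 2. P = [[1, 2], [3]].
Insert 4: appended to row 1. P = [[1, 2, 4], [3]].
Insert 5: appended to row 1. P = [[1, 2, 4, 5], [3]].

So P = [[1, 2, 4, 5], [3]], Q = [[1, 2, 4, 5], [3]].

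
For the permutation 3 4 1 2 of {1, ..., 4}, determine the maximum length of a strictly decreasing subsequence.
2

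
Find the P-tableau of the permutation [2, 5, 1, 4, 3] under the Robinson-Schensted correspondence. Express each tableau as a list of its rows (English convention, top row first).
After inserting 2: P = [[2]].
After inserting 5: P = [[2, 5]].
After inserting 1: P = [[1, 5], [2]].
After inserting 4: P = [[1, 4], [2, 5]].
After inserting 3: P = [[1, 3], [2, 4], [5]].

So P = [[1, 3], [2, 4], [5]].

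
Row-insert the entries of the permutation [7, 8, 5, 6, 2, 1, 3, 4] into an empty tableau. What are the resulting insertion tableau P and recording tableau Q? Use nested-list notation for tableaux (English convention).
Insert each entry of the permutation into P by Schensted row insertion, recording in Q the position of each new cell.

After inserting 7: P = [[7]].
After inserting 8: P = [[7, 8]].
After inserting 5: P = [[5, 8], [7]].
After inserting 6: P = [[5, 6], [7, 8]].
After inserting 2: P = [[2, 6], [5, 8], [7]].
After inserting 1: P = [[1, 6], [2, 8], [5], [7]].
After inserting 3: P = [[1, 3], [2, 6], [5, 8], [7]].
After inserting 4: P = [[1, 3, 4], [2, 6], [5, 8], [7]].

So P = [[1, 3, 4], [2, 6], [5, 8], [7]], Q = [[1, 2, 8], [3, 4], [5, 7], [6]].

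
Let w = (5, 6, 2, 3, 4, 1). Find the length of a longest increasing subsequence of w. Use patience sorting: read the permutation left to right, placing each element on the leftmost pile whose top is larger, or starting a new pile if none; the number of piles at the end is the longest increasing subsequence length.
5: new pile. tops = [5]
6: new pile. tops = [5, 6]
2: onto pile 1 (replacing 5). tops = [2, 6]
3: onto pile 2 (replacing 6). tops = [2, 3]
4: new pile. tops = [2, 3, 4]
1: onto pile 1 (replacing 2). tops = [1, 3, 4]

3 piles, so the longest increasing subsequence has length 3.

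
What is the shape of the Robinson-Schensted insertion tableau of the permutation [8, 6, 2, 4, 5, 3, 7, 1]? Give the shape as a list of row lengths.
[4, 1, 1, 1, 1]

Row-insert each entry into an empty tableau.

After inserting 8: P = [[8]].
After inserting 6: P = [[6], [8]].
After inserting 2: P = [[2], [6], [8]].
After inserting 4: P = [[2, 4], [6], [8]].
After inserting 5: P = [[2, 4, 5], [6], [8]].
After inserting 3: P = [[2, 3, 5], [4], [6], [8]].
After inserting 7: P = [[2, 3, 5, 7], [4], [6], [8]].
After inserting 1: P = [[1, 3, 5, 7], [2], [4], [6], [8]].

The final insertion tableau P = [[1, 3, 5, 7], [2], [4], [6], [8]] has shape [4, 1, 1, 1, 1].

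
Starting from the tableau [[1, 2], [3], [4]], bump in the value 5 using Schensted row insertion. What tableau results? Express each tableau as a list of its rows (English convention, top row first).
[[1, 2, 5], [3], [4]]

5 is larger than every entry of row 1, so it is appended to row 1. The new tableau is [[1, 2, 5], [3], [4]].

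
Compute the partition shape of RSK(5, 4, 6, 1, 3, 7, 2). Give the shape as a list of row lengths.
[3, 2, 1, 1]

Row-insert each entry into an empty tableau.

After inserting 5: P = [[5]].
After inserting 4: P = [[4], [5]].
After inserting 6: P = [[4, 6], [5]].
After inserting 1: P = [[1, 6], [4], [5]].
After inserting 3: P = [[1, 3], [4, 6], [5]].
After inserting 7: P = [[1, 3, 7], [4, 6], [5]].
After inserting 2: P = [[1, 2, 7], [3, 6], [4], [5]].

The final insertion tableau P = [[1, 2, 7], [3, 6], [4], [5]] has shape [3, 2, 1, 1].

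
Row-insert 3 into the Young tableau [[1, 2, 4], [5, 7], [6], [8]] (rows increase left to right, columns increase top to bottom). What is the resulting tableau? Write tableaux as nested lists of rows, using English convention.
[[1, 2, 3], [4, 7], [5], [6], [8]]

In row 1, 3 replaces 4 (the leftmost entry greater than 3); 4 is bumped to row 2. In row 2, 4 replaces 5 (the leftmost entry greater than 4); 5 is bumped to row 3. In row 3, 5 replaces 6 (the leftmost entry greater than 5); 6 is bumped to row 4. In row 4, 6 replaces 8 (the leftmost entry greater than 6); 8 is bumped to row 5. 8 starts a new row 5. The new tableau is [[1, 2, 3], [4, 7], [5], [6], [8]].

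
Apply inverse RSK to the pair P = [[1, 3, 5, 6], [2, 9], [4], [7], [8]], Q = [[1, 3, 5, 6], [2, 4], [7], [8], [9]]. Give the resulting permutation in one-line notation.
Reverse the RSK construction: for i from n down to 1, find the cell of Q containing i, remove the entry at that cell from P, and reverse-bump it up through P; the value ejected from row 1 is w(i).

Step i=9: Q has 9 at row 5, column 1; remove 8 from row 5 of P and reverse-bump: 8 enters row 4 and ejects 7; 7 enters row 3 and ejects 4; 4 enters row 2 and ejects 2; 2 enters row 1 and ejects 1. So w(9) = 1. P is now [[2, 3, 5, 6], [4, 9], [7], [8]].
Step i=8: Q has 8 at row 4, column 1; remove 8 from row 4 of P and reverse-bump: 8 enters row 3 and ejects 7; 7 enters row 2 and ejects 4; 4 enters row 1 and ejects 3. So w(8) = 3. P is now [[2, 4, 5, 6], [7, 9], [8]].
Step i=7: Q has 7 at row 3, column 1; remove 8 from row 3 of P and reverse-bump: 8 enters row 2 and ejects 7; 7 enters row 1 and ejects 6. So w(7) = 6. P is now [[2, 4, 5, 7], [8, 9]].
Step i=6: Q has 6 at row 1, column 4; remove that cell from P, ejecting 7. So w(6) = 7. P is now [[2, 4, 5], [8, 9]].
Step i=5: Q has 5 at row 1, column 3; remove that cell from P, ejecting 5. So w(5) = 5. P is now [[2, 4], [8, 9]].
Step i=4: Q has 4 at row 2, column 2; remove 9 from row 2 of P and reverse-bump: 9 enters row 1 and ejects 4. So w(4) = 4. P is now [[2, 9], [8]].
Step i=3: Q has 3 at row 1, column 2; remove that cell from P, ejecting 9. So w(3) = 9. P is now [[2], [8]].
Step i=2: Q has 2 at row 2, column 1; remove 8 from row 2 of P and reverse-bump: 8 enters row 1 and ejects 2. So w(2) = 2. P is now [[8]].
Step i=1: Q has 1 at row 1, column 1; remove that cell from P, ejecting 8. So w(1) = 8. P is now [].

So w = 8 2 9 4 5 7 6 3 1.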